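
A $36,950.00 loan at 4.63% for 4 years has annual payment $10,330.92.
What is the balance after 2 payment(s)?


Formula: Balance = PV*(1+r)^k - PMT*((1+r)^k - 1)/r
Growth: (1 + 0.0463)^2 = 1.094744
Accumulated factor: ((1+r)^k - 1)/r = 2.0463
Balance = $36,950.00 * 1.094744 - $10,330.92 * 2.0463
Balance = $19,310.62

$19,310.62


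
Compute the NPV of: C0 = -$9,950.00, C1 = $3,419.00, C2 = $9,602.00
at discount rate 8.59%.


Formula: NPV = C0 + C1/(1+r) + C2/(1+r)^2
Discount C1: $3,419.00 / (1 + 0.0859) = $3,148.54
Discount C2: $9,602.00 / (1 + 0.0859)^2 = $8,142.96
NPV = -$9,950.00 + $3,148.54 + $8,142.96 = $1,341.50

$1,341.50


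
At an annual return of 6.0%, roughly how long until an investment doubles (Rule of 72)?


Formula: Years ≈ 72 / r
Substituting: Years ≈ 72 / 6.0
Years ≈ 12.0

12.0 years


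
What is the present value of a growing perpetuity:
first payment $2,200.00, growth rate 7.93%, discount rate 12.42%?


Formula: PV = C / (r - g)
Spread: r - g = 0.1242 - 0.0793 = 0.0449
Substituting: PV = $2,200.00 / 0.0449
PV = $48,997.77

$48,997.77


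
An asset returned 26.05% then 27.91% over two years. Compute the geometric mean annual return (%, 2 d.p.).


Formula: Geometric mean = ((1+r1)*(1+r2))^(1/2) - 1
Product: (1 + 0.2605) * (1 + 0.2791) = 1.2605 * 1.2791 = 1.612306
Square root: 1.612306^0.5 = 1.269766
Geometric mean = 1.269766 - 1 = 0.269766
As percentage: 26.98%

26.98%


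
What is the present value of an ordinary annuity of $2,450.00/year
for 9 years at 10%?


Formula: PV = PMT * (1 - (1+r)^(-n)) / r
Discount factor: (1 + 0.1)^(-9) = 0.424098
Bracket: 1 - 0.424098 = 0.575902
PV = $2,450.00 * 0.575902 / 0.1 = $14,109.61

$14,109.61


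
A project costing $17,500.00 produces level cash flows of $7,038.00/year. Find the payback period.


Formula: Payback = investment / annual cash flow
Substituting: Payback = $17,500.00 / $7,038.00
Payback = 2.4865 years

2.4865 years


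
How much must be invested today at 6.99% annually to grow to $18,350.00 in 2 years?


Formula: PV = FV / (1 + r)^n
Substituting: PV = $18,350.00 / (1 + 0.0699)^2
Discount factor: (1.0699)^2 = 1.144686
PV = $18,350.00 / 1.144686 = $16,030.60

$16,030.60


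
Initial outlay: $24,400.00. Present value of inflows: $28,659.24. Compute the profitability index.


Formula: PI = PV(cash flows) / initial investment
Substituting: PI = $28,659.24 / $24,400.00
PI = 1.1746

1.1746


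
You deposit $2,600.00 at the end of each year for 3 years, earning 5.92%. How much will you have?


Formula: FV = PMT * ((1+r)^n - 1) / r
Growth factor: (1 + 0.0592)^3 = 1.188321
Numerator: 1.188321 - 1 = 0.188321
FV = $2,600.00 * 0.188321 / 0.0592 = $8,270.87

$8,270.87


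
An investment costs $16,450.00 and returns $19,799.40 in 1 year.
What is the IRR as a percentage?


Formula: IRR = C1/C0 - 1
Substituting: IRR = $19,799.40 / $16,450.00 - 1
Ratio: 1.203611 - 1 = 0.203611
IRR = 20.3611%

20.3611%


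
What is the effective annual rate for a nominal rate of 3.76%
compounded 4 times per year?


Formula: EAR = (1 + r/m)^m - 1
Period rate: r/m = 0.0376 / 4 = 0.0094
Compounding: (1 + 0.0094)^4 = 1.038133
EAR = 1.038133 - 1 = 0.038133

0.038133


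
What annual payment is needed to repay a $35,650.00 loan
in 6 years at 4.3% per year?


Formula: PMT = PV * r / (1 - (1+r)^(-n))
Denominator: 1 - (1 + 0.043)^(-6) = 0.223227
Numerator: $35,650.00 * 0.043 = 1532.95
PMT = 1532.95 / 0.223227 = $6,867.23

$6,867.23


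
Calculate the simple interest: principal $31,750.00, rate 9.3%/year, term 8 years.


Formula: I = P * r * t
Substituting: I = $31,750.00 * 0.093 * 8
Step: I = $31,750.00 * 0.744
I = $23,622.00

$23,622.00


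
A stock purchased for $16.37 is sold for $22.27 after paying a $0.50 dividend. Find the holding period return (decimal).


Formula: HPR = (P1 - P0 + D) / P0
Gain: $22.27 - $16.37 + $0.50 = $6.40
HPR = $6.40 / $16.37 = 0.391

0.391


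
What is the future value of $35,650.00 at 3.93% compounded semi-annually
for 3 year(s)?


Formula: FV = P * (1 + r/m)^(m*t)
Period rate: r/m = 0.0393 / 2 = 0.01965
Total periods: m*t = 2 * 3 = 6
Growth factor: (1 + 0.01965)^6 = 1.123846
FV = $35,650.00 * 1.123846 = $40,065.10

$40,065.10


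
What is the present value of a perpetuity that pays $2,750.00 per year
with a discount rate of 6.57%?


Formula: PV = C / r
Substituting: PV = $2,750.00 / 0.0657
PV = $41,856.93

$41,856.93


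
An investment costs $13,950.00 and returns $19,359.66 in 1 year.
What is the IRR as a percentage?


Formula: IRR = C1/C0 - 1
Substituting: IRR = $19,359.66 / $13,950.00 - 1
Ratio: 1.387789 - 1 = 0.387789
IRR = 38.7789%

38.7789%


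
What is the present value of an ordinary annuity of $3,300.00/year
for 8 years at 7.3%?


Formula: PV = PMT * (1 - (1+r)^(-n)) / r
Discount factor: (1 + 0.073)^(-8) = 0.569118
Bracket: 1 - 0.569118 = 0.430882
PV = $3,300.00 * 0.430882 / 0.073 = $19,478.23

$19,478.23


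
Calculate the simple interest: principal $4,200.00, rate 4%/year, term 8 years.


Formula: I = P * r * t
Substituting: I = $4,200.00 * 0.04 * 8
Step: I = $4,200.00 * 0.32
I = $1,344.00

$1,344.00


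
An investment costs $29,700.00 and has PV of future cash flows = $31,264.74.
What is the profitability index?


Formula: PI = PV(cash flows) / initial investment
Substituting: PI = $31,264.74 / $29,700.00
PI = 1.0527

1.0527


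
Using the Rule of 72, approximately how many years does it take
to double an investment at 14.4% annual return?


Formula: Years ≈ 72 / r
Substituting: Years ≈ 72 / 14.4
Years ≈ 5.0

5.0 years


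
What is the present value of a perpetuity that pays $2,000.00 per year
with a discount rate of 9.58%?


Formula: PV = C / r
Substituting: PV = $2,000.00 / 0.0958
PV = $20,876.83

$20,876.83


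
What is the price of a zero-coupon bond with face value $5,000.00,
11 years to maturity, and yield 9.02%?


Formula: Price = FV / (1 + r)^n
Substituting: Price = $5,000.00 / (1 + 0.0902)^11
Discount factor: (1.0902)^11 = 2.585639
Price = $5,000.00 / 2.585639 = $1,933.76

$1,933.76


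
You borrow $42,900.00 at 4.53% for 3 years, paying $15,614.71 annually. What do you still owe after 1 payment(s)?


Formula: Balance = PV*(1+r)^k - PMT*((1+r)^k - 1)/r
Growth: (1 + 0.0453)^1 = 1.0453
Accumulated factor: ((1+r)^k - 1)/r = 1.0
Balance = $42,900.00 * 1.0453 - $15,614.71 * 1.0
Balance = $29,228.66

$29,228.66


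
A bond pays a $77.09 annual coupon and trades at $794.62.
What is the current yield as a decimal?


Formula: Current yield = annual coupon / price
Substituting: CY = $77.09 / $794.62
CY = 0.097015

0.097015


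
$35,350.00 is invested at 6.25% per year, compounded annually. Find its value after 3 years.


Formula: FV = P * (1 + r)^n
Substituting: FV = $35,350.00 * (1 + 0.0625)^3
Growth factor: (1.0625)^3 = 1.199463
FV = $35,350.00 * 1.199463 = $42,401.01

$42,401.01


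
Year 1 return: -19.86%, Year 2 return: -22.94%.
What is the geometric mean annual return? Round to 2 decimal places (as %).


Formula: Geometric mean = ((1+r1)*(1+r2))^(1/2) - 1
Product: (1 + -0.1986) * (1 + -0.2294) = 0.8014 * 0.7706 = 0.617559
Square root: 0.617559^0.5 = 0.785849
Geometric mean = 0.785849 - 1 = -0.214151
As percentage: -21.42%

-21.42%


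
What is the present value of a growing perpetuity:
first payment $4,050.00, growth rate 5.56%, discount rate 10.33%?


Formula: PV = C / (r - g)
Spread: r - g = 0.1033 - 0.0556 = 0.0477
Substituting: PV = $4,050.00 / 0.0477
PV = $84,905.66

$84,905.66


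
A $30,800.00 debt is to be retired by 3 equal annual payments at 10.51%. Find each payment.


Formula: PMT = PV * r / (1 - (1+r)^(-n))
Denominator: 1 - (1 + 0.1051)^(-3) = 0.259039
Numerator: $30,800.00 * 0.1051 = 3237.08
PMT = 3237.08 / 0.259039 = $12,496.49

$12,496.49


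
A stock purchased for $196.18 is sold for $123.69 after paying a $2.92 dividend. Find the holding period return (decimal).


Formula: HPR = (P1 - P0 + D) / P0
Gain: $123.69 - $196.18 + $2.92 = -$69.57
HPR = -$69.57 / $196.18 = -0.3546

-0.3546


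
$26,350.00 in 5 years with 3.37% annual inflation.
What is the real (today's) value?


Formula: Real value = nominal / (1 + inflation)^years
Price level: (1 + 0.0337)^5 = 1.180246
Real value = $26,350.00 / 1.180246 = $22,325.85

$22,325.85


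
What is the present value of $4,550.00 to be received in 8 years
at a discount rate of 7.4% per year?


Formula: PV = FV / (1 + r)^n
Substituting: PV = $4,550.00 / (1 + 0.074)^8
Discount factor: (1.074)^8 = 1.770249
PV = $4,550.00 / 1.770249 = $2,570.26

$2,570.26


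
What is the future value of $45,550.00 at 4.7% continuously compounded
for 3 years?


Formula: FV = P * e^(r*t)
Exponent: r*t = 0.047 * 3 = 0.141
e^(0.141) = 1.151425
FV = $45,550.00 * 1.151425 = $52,447.39

$52,447.39


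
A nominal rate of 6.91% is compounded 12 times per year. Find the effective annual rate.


Formula: EAR = (1 + r/m)^m - 1
Period rate: r/m = 0.0691 / 12 = 0.005758
Compounding: (1 + 0.005758)^12 = 1.071331
EAR = 1.071331 - 1 = 0.071331

0.071331


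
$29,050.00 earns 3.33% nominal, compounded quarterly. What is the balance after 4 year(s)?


Formula: FV = P * (1 + r/m)^(m*t)
Period rate: r/m = 0.0333 / 4 = 0.008325
Total periods: m*t = 4 * 4 = 16
Growth factor: (1 + 0.008325)^16 = 1.141849
FV = $29,050.00 * 1.141849 = $33,170.70

$33,170.70


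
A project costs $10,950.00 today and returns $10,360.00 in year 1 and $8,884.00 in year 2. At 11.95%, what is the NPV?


Formula: NPV = C0 + C1/(1+r) + C2/(1+r)^2
Discount C1: $10,360.00 / (1 + 0.1195) = $9,254.13
Discount C2: $8,884.00 / (1 + 0.1195)^2 = $7,088.60
NPV = -$10,950.00 + $9,254.13 + $7,088.60 = $5,392.73

$5,392.73


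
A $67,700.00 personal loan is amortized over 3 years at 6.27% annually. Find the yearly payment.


Formula: PMT = PV * r / (1 - (1+r)^(-n))
Denominator: 1 - (1 + 0.0627)^(-3) = 0.166764
Numerator: $67,700.00 * 0.0627 = 4244.79
PMT = 4244.79 / 0.166764 = $25,453.86

$25,453.86


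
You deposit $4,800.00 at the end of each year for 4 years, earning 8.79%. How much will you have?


Formula: FV = PMT * ((1+r)^n - 1) / r
Growth factor: (1 + 0.0879)^4 = 1.400735
Numerator: 1.400735 - 1 = 0.400735
FV = $4,800.00 * 0.400735 / 0.0879 = $21,883.13

$21,883.13


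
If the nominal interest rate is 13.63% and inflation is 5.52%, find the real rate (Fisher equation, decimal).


Formula: (1 + r_real) = (1 + r_nom) / (1 + inflation)
Substituting: (1 + r_real) = 1.1363 / 1.0552
(1 + r_real) = 1.076857
r_real = 1.076857 - 1 = 0.076857

0.076857


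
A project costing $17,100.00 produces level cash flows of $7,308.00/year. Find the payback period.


Formula: Payback = investment / annual cash flow
Substituting: Payback = $17,100.00 / $7,308.00
Payback = 2.3399 years

2.3399 years


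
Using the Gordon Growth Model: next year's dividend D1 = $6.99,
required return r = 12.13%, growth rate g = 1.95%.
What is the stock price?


Formula: P = D1 / (r - g)
Spread: r - g = 0.1213 - 0.0195 = 0.1018
Substituting: P = $6.99 / 0.1018
P = $68.66

$68.66


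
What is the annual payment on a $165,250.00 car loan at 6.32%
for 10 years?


Formula: PMT = PV * r / (1 - (1+r)^(-n))
Denominator: 1 - (1 + 0.0632)^(-10) = 0.458186
Numerator: $165,250.00 * 0.0632 = 10443.8
PMT = 10443.8 / 0.458186 = $22,793.81

$22,793.81


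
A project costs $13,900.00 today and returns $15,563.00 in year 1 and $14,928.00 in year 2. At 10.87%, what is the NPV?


Formula: NPV = C0 + C1/(1+r) + C2/(1+r)^2
Discount C1: $15,563.00 / (1 + 0.1087) = $14,037.16
Discount C2: $14,928.00 / (1 + 0.1087)^2 = $12,144.33
NPV = -$13,900.00 + $14,037.16 + $12,144.33 = $12,281.49

$12,281.49


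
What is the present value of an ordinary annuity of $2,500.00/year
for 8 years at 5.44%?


Formula: PV = PMT * (1 - (1+r)^(-n)) / r
Discount factor: (1 + 0.0544)^(-8) = 0.654571
Bracket: 1 - 0.654571 = 0.345429
PV = $2,500.00 * 0.345429 / 0.0544 = $15,874.49

$15,874.49


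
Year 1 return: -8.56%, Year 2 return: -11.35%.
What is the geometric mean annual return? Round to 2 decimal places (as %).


Formula: Geometric mean = ((1+r1)*(1+r2))^(1/2) - 1
Product: (1 + -0.0856) * (1 + -0.1135) = 0.9144 * 0.8865 = 0.810616
Square root: 0.810616^0.5 = 0.900342
Geometric mean = 0.900342 - 1 = -0.099658
As percentage: -9.97%

-9.97%


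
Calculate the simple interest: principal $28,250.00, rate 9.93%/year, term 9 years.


Formula: I = P * r * t
Substituting: I = $28,250.00 * 0.0993 * 9
Step: I = $28,250.00 * 0.8937
I = $25,247.03

$25,247.03


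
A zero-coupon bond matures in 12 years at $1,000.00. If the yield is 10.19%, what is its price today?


Formula: Price = FV / (1 + r)^n
Substituting: Price = $1,000.00 / (1 + 0.1019)^12
Discount factor: (1.1019)^12 = 3.204101
Price = $1,000.00 / 3.204101 = $312.10

$312.10


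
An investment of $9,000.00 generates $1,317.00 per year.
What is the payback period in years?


Formula: Payback = investment / annual cash flow
Substituting: Payback = $9,000.00 / $1,317.00
Payback = 6.8337 years

6.8337 years


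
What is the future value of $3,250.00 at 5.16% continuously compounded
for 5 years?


Formula: FV = P * e^(r*t)
Exponent: r*t = 0.0516 * 5 = 0.258
e^(0.258) = 1.294339
FV = $3,250.00 * 1.294339 = $4,206.60

$4,206.60


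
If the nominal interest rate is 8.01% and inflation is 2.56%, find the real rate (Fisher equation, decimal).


Formula: (1 + r_real) = (1 + r_nom) / (1 + inflation)
Substituting: (1 + r_real) = 1.0801 / 1.0256
(1 + r_real) = 1.05314
r_real = 1.05314 - 1 = 0.05314

0.05314


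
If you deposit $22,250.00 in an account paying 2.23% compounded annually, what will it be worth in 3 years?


Formula: FV = P * (1 + r)^n
Substituting: FV = $22,250.00 * (1 + 0.0223)^3
Growth factor: (1.0223)^3 = 1.068403
FV = $22,250.00 * 1.068403 = $23,771.97

$23,771.97


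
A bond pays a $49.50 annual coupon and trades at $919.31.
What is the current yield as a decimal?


Formula: Current yield = annual coupon / price
Substituting: CY = $49.50 / $919.31
CY = 0.053845

0.053845


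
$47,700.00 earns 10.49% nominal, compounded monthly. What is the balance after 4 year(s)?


Formula: FV = P * (1 + r/m)^(m*t)
Period rate: r/m = 0.1049 / 12 = 0.008742
Total periods: m*t = 12 * 4 = 48
Growth factor: (1 + 0.008742)^48 = 1.518581
FV = $47,700.00 * 1.518581 = $72,436.33

$72,436.33


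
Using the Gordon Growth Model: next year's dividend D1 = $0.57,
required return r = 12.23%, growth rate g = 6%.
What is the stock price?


Formula: P = D1 / (r - g)
Spread: r - g = 0.1223 - 0.06 = 0.0623
Substituting: P = $0.57 / 0.0623
P = $9.15

$9.15


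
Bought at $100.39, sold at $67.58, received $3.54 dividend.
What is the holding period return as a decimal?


Formula: HPR = (P1 - P0 + D) / P0
Gain: $67.58 - $100.39 + $3.54 = -$29.27
HPR = -$29.27 / $100.39 = -0.2916

-0.2916


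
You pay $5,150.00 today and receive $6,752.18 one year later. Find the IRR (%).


Formula: IRR = C1/C0 - 1
Substituting: IRR = $6,752.18 / $5,150.00 - 1
Ratio: 1.311103 - 1 = 0.311103
IRR = 31.1103%

31.1103%


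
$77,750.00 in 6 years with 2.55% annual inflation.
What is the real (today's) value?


Formula: Real value = nominal / (1 + inflation)^years
Price level: (1 + 0.0255)^6 = 1.163092
Real value = $77,750.00 / 1.163092 = $66,847.69

$66,847.69


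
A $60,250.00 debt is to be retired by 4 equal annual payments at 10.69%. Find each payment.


Formula: PMT = PV * r / (1 - (1+r)^(-n))
Denominator: 1 - (1 + 0.1069)^(-4) = 0.333859
Numerator: $60,250.00 * 0.1069 = 6440.725
PMT = 6440.725 / 0.333859 = $19,291.78

$19,291.78


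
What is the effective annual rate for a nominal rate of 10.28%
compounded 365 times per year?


Formula: EAR = (1 + r/m)^m - 1
Period rate: r/m = 0.1028 / 365 = 0.000282
Compounding: (1 + 0.000282)^365 = 1.108254
EAR = 1.108254 - 1 = 0.108254

0.108254


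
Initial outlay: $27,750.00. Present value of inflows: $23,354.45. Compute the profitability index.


Formula: PI = PV(cash flows) / initial investment
Substituting: PI = $23,354.45 / $27,750.00
PI = 0.8416

0.8416


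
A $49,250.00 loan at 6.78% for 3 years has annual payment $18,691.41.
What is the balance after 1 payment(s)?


Formula: Balance = PV*(1+r)^k - PMT*((1+r)^k - 1)/r
Growth: (1 + 0.0678)^1 = 1.0678
Accumulated factor: ((1+r)^k - 1)/r = 1.0
Balance = $49,250.00 * 1.0678 - $18,691.41 * 1.0
Balance = $33,897.74

$33,897.74


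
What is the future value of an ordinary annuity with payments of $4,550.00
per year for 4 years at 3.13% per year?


Formula: FV = PMT * ((1+r)^n - 1) / r
Growth factor: (1 + 0.0313)^4 = 1.131202
Numerator: 1.131202 - 1 = 0.131202
FV = $4,550.00 * 0.131202 / 0.0313 = $19,072.46

$19,072.46


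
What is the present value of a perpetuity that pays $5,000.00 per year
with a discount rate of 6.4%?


Formula: PV = C / r
Substituting: PV = $5,000.00 / 0.064
PV = $78,125.00

$78,125.00


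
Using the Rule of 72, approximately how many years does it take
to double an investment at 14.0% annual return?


Formula: Years ≈ 72 / r
Substituting: Years ≈ 72 / 14.0
Years ≈ 5.1

5.1 years


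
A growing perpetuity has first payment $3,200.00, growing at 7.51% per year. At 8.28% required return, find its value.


Formula: PV = C / (r - g)
Spread: r - g = 0.0828 - 0.0751 = 0.0077
Substituting: PV = $3,200.00 / 0.0077
PV = $415,584.42

$415,584.42


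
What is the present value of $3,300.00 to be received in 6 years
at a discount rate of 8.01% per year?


Formula: PV = FV / (1 + r)^n
Substituting: PV = $3,300.00 / (1 + 0.0801)^6
Discount factor: (1.0801)^6 = 1.587756
PV = $3,300.00 / 1.587756 = $2,078.40

$2,078.40


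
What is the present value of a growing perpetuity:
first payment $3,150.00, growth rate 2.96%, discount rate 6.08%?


Formula: PV = C / (r - g)
Spread: r - g = 0.0608 - 0.0296 = 0.0312
Substituting: PV = $3,150.00 / 0.0312
PV = $100,961.54

$100,961.54


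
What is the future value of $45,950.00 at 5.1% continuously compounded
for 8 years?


Formula: FV = P * e^(r*t)
Exponent: r*t = 0.051 * 8 = 0.408
e^(0.408) = 1.503807
FV = $45,950.00 * 1.503807 = $69,099.94

$69,099.94


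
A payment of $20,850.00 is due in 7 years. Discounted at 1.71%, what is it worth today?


Formula: PV = FV / (1 + r)^n
Substituting: PV = $20,850.00 / (1 + 0.0171)^7
Discount factor: (1.0171)^7 = 1.126019
PV = $20,850.00 / 1.126019 = $18,516.57

$18,516.57


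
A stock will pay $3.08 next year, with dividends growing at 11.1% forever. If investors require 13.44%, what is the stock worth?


Formula: P = D1 / (r - g)
Spread: r - g = 0.1344 - 0.111 = 0.0234
Substituting: P = $3.08 / 0.0234
P = $131.62

$131.62


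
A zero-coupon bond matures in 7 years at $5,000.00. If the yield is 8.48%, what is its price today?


Formula: Price = FV / (1 + r)^n
Substituting: Price = $5,000.00 / (1 + 0.0848)^7
Discount factor: (1.0848)^7 = 1.767859
Price = $5,000.00 / 1.767859 = $2,828.28

$2,828.28


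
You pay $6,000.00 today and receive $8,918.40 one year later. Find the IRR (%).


Formula: IRR = C1/C0 - 1
Substituting: IRR = $8,918.40 / $6,000.00 - 1
Ratio: 1.4864 - 1 = 0.4864
IRR = 48.64%

48.64%


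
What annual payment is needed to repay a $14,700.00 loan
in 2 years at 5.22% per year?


Formula: PMT = PV * r / (1 - (1+r)^(-n))
Denominator: 1 - (1 + 0.0522)^(-2) = 0.096759
Numerator: $14,700.00 * 0.0522 = 767.34
PMT = 767.34 / 0.096759 = $7,930.38

$7,930.38


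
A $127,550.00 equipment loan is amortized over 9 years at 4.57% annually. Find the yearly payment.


Formula: PMT = PV * r / (1 - (1+r)^(-n))
Denominator: 1 - (1 + 0.0457)^(-9) = 0.331139
Numerator: $127,550.00 * 0.0457 = 5829.035
PMT = 5829.035 / 0.331139 = $17,603.00

$17,603.00


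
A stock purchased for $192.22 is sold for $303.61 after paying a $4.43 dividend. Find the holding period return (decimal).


Formula: HPR = (P1 - P0 + D) / P0
Gain: $303.61 - $192.22 + $4.43 = $115.82
HPR = $115.82 / $192.22 = 0.6025

0.6025


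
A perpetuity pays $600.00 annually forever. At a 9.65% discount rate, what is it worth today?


Formula: PV = C / r
Substituting: PV = $600.00 / 0.0965
PV = $6,217.62

$6,217.62


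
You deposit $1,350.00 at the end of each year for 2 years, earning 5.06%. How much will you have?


Formula: FV = PMT * ((1+r)^n - 1) / r
Growth factor: (1 + 0.0506)^2 = 1.10376
Numerator: 1.10376 - 1 = 0.10376
FV = $1,350.00 * 0.10376 / 0.0506 = $2,768.31

$2,768.31


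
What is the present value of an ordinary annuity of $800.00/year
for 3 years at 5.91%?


Formula: PV = PMT * (1 - (1+r)^(-n)) / r
Discount factor: (1 + 0.0591)^(-3) = 0.841762
Bracket: 1 - 0.841762 = 0.158238
PV = $800.00 * 0.158238 / 0.0591 = $2,141.98

$2,141.98


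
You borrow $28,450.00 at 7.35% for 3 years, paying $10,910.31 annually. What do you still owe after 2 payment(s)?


Formula: Balance = PV*(1+r)^k - PMT*((1+r)^k - 1)/r
Growth: (1 + 0.0735)^2 = 1.152402
Accumulated factor: ((1+r)^k - 1)/r = 2.0735
Balance = $28,450.00 * 1.152402 - $10,910.31 * 2.0735
Balance = $10,163.32

$10,163.32


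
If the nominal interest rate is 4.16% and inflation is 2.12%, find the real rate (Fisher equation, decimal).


Formula: (1 + r_real) = (1 + r_nom) / (1 + inflation)
Substituting: (1 + r_real) = 1.0416 / 1.0212
(1 + r_real) = 1.019976
r_real = 1.019976 - 1 = 0.019976

0.019976


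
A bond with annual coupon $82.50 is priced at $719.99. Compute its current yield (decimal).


Formula: Current yield = annual coupon / price
Substituting: CY = $82.50 / $719.99
CY = 0.114585

0.114585


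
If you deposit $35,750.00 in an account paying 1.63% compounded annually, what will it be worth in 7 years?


Formula: FV = P * (1 + r)^n
Substituting: FV = $35,750.00 * (1 + 0.0163)^7
Growth factor: (1.0163)^7 = 1.119834
FV = $35,750.00 * 1.119834 = $40,034.05

$40,034.05


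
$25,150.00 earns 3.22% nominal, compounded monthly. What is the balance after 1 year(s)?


Formula: FV = P * (1 + r/m)^(m*t)
Period rate: r/m = 0.0322 / 12 = 0.002683
Total periods: m*t = 12 * 1 = 12
Growth factor: (1 + 0.002683)^12 = 1.032679
FV = $25,150.00 * 1.032679 = $25,971.89

$25,971.89


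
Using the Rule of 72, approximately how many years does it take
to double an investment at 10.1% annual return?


Formula: Years ≈ 72 / r
Substituting: Years ≈ 72 / 10.1
Years ≈ 7.1

7.1 years


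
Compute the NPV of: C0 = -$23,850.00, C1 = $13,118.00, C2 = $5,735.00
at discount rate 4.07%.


Formula: NPV = C0 + C1/(1+r) + C2/(1+r)^2
Discount C1: $13,118.00 / (1 + 0.0407) = $12,604.98
Discount C2: $5,735.00 / (1 + 0.0407)^2 = $5,295.20
NPV = -$23,850.00 + $12,604.98 + $5,295.20 = -$5,949.82

-$5,949.82


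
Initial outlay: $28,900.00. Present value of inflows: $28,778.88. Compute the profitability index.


Formula: PI = PV(cash flows) / initial investment
Substituting: PI = $28,778.88 / $28,900.00
PI = 0.9958

0.9958


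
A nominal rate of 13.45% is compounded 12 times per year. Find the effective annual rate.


Formula: EAR = (1 + r/m)^m - 1
Period rate: r/m = 0.1345 / 12 = 0.011208
Compounding: (1 + 0.011208)^12 = 1.143109
EAR = 1.143109 - 1 = 0.143109

0.143109


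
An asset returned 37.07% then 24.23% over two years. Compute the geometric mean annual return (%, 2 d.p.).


Formula: Geometric mean = ((1+r1)*(1+r2))^(1/2) - 1
Product: (1 + 0.3707) * (1 + 0.2423) = 1.3707 * 1.2423 = 1.702821
Square root: 1.702821^0.5 = 1.304922
Geometric mean = 1.304922 - 1 = 0.304922
As percentage: 30.49%

30.49%


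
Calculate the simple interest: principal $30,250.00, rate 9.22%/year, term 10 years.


Formula: I = P * r * t
Substituting: I = $30,250.00 * 0.0922 * 10
Step: I = $30,250.00 * 0.922
I = $27,890.50

$27,890.50


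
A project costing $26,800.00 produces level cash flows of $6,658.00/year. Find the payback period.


Formula: Payback = investment / annual cash flow
Substituting: Payback = $26,800.00 / $6,658.00
Payback = 4.0252 years

4.0252 years


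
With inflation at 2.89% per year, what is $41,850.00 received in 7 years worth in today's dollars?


Formula: Real value = nominal / (1 + inflation)^years
Price level: (1 + 0.0289)^7 = 1.220709
Real value = $41,850.00 / 1.220709 = $34,283.35

$34,283.35


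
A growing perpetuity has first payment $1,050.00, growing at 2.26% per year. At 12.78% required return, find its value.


Formula: PV = C / (r - g)
Spread: r - g = 0.1278 - 0.0226 = 0.1052
Substituting: PV = $1,050.00 / 0.1052
PV = $9,980.99

$9,980.99


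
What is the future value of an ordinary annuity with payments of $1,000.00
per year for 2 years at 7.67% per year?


Formula: FV = PMT * ((1+r)^n - 1) / r
Growth factor: (1 + 0.0767)^2 = 1.159283
Numerator: 1.159283 - 1 = 0.159283
FV = $1,000.00 * 0.159283 / 0.0767 = $2,076.70

$2,076.70


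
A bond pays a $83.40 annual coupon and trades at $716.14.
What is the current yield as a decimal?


Formula: Current yield = annual coupon / price
Substituting: CY = $83.40 / $716.14
CY = 0.116458

0.116458


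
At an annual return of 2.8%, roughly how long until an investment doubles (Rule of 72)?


Formula: Years ≈ 72 / r
Substituting: Years ≈ 72 / 2.8
Years ≈ 25.7

25.7 years


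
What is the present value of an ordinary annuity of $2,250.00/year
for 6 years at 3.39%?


Formula: PV = PMT * (1 - (1+r)^(-n)) / r
Discount factor: (1 + 0.0339)^(-6) = 0.818708
Bracket: 1 - 0.818708 = 0.181292
PV = $2,250.00 * 0.181292 / 0.0339 = $12,032.69

$12,032.69


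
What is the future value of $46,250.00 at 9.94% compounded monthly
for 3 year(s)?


Formula: FV = P * (1 + r/m)^(m*t)
Period rate: r/m = 0.0994 / 12 = 0.008283
Total periods: m*t = 12 * 3 = 36
Growth factor: (1 + 0.008283)^36 = 1.345777
FV = $46,250.00 * 1.345777 = $62,242.20

$62,242.20


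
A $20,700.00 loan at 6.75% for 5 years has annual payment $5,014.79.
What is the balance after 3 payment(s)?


Formula: Balance = PV*(1+r)^k - PMT*((1+r)^k - 1)/r
Growth: (1 + 0.0675)^3 = 1.216476
Accumulated factor: ((1+r)^k - 1)/r = 3.207056
Balance = $20,700.00 * 1.216476 - $5,014.79 * 3.207056
Balance = $9,098.35

$9,098.35


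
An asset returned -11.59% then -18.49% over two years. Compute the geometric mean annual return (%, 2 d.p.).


Formula: Geometric mean = ((1+r1)*(1+r2))^(1/2) - 1
Product: (1 + -0.1159) * (1 + -0.1849) = 0.8841 * 0.8151 = 0.72063
Square root: 0.72063^0.5 = 0.848899
Geometric mean = 0.848899 - 1 = -0.151101
As percentage: -15.11%

-15.11%


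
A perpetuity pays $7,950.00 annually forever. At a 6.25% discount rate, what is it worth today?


Formula: PV = C / r
Substituting: PV = $7,950.00 / 0.0625
PV = $127,200.00

$127,200.00


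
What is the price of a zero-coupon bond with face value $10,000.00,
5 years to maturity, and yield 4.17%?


Formula: Price = FV / (1 + r)^n
Substituting: Price = $10,000.00 / (1 + 0.0417)^5
Discount factor: (1.0417)^5 = 1.226629
Price = $10,000.00 / 1.226629 = $8,152.42

$8,152.42


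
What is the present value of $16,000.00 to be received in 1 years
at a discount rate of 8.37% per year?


Formula: PV = FV / (1 + r)^n
Substituting: PV = $16,000.00 / (1 + 0.0837)^1
Discount factor: (1.0837)^1 = 1.0837
PV = $16,000.00 / 1.0837 = $14,764.23

$14,764.23


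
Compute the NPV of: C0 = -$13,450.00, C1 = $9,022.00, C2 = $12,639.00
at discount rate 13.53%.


Formula: NPV = C0 + C1/(1+r) + C2/(1+r)^2
Discount C1: $9,022.00 / (1 + 0.1353) = $7,946.80
Discount C2: $12,639.00 / (1 + 0.1353)^2 = $9,805.99
NPV = -$13,450.00 + $7,946.80 + $9,805.99 = $4,302.79

$4,302.79


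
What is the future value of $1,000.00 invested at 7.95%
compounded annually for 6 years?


Formula: FV = P * (1 + r)^n
Substituting: FV = $1,000.00 * (1 + 0.0795)^6
Growth factor: (1.0795)^6 = 1.582471
FV = $1,000.00 * 1.582471 = $1,582.47

$1,582.47


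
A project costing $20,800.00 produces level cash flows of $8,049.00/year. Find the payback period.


Formula: Payback = investment / annual cash flow
Substituting: Payback = $20,800.00 / $8,049.00
Payback = 2.5842 years

2.5842 years


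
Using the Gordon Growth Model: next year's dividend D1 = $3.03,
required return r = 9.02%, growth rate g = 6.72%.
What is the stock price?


Formula: P = D1 / (r - g)
Spread: r - g = 0.0902 - 0.0672 = 0.023
Substituting: P = $3.03 / 0.023
P = $131.74

$131.74


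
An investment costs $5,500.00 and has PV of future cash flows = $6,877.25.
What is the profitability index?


Formula: PI = PV(cash flows) / initial investment
Substituting: PI = $6,877.25 / $5,500.00
PI = 1.2504

1.2504


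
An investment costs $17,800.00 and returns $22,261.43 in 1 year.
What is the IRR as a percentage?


Formula: IRR = C1/C0 - 1
Substituting: IRR = $22,261.43 / $17,800.00 - 1
Ratio: 1.250642 - 1 = 0.250642
IRR = 25.0642%

25.0642%


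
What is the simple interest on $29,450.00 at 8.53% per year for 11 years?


Formula: I = P * r * t
Substituting: I = $29,450.00 * 0.0853 * 11
Step: I = $29,450.00 * 0.9383
I = $27,632.94

$27,632.94


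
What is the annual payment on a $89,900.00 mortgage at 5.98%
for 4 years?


Formula: PMT = PV * r / (1 - (1+r)^(-n))
Denominator: 1 - (1 + 0.0598)^(-4) = 0.207308
Numerator: $89,900.00 * 0.0598 = 5376.02
PMT = 5376.02 / 0.207308 = $25,932.49

$25,932.49


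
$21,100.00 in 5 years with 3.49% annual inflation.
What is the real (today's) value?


Formula: Real value = nominal / (1 + inflation)^years
Price level: (1 + 0.0349)^5 = 1.187113
Real value = $21,100.00 / 1.187113 = $17,774.22

$17,774.22


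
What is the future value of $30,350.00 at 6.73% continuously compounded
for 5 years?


Formula: FV = P * e^(r*t)
Exponent: r*t = 0.0673 * 5 = 0.3365
e^(0.3365) = 1.400039
FV = $30,350.00 * 1.400039 = $42,491.18

$42,491.18


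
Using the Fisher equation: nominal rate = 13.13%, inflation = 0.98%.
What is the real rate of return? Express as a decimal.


Formula: (1 + r_real) = (1 + r_nom) / (1 + inflation)
Substituting: (1 + r_real) = 1.1313 / 1.0098
(1 + r_real) = 1.120321
r_real = 1.120321 - 1 = 0.120321

0.120321


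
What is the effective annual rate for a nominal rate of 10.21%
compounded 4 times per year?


Formula: EAR = (1 + r/m)^m - 1
Period rate: r/m = 0.1021 / 4 = 0.025525
Compounding: (1 + 0.025525)^4 = 1.106076
EAR = 1.106076 - 1 = 0.106076

0.106076


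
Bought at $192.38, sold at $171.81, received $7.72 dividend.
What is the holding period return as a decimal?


Formula: HPR = (P1 - P0 + D) / P0
Gain: $171.81 - $192.38 + $7.72 = -$12.85
HPR = -$12.85 / $192.38 = -0.0668

-0.0668


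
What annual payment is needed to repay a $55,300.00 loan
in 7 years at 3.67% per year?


Formula: PMT = PV * r / (1 - (1+r)^(-n))
Denominator: 1 - (1 + 0.0367)^(-7) = 0.222987
Numerator: $55,300.00 * 0.0367 = 2029.51
PMT = 2029.51 / 0.222987 = $9,101.47

$9,101.47


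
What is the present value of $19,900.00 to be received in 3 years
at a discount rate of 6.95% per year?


Formula: PV = FV / (1 + r)^n
Substituting: PV = $19,900.00 / (1 + 0.0695)^3
Discount factor: (1.0695)^3 = 1.223326
PV = $19,900.00 / 1.223326 = $16,267.12

$16,267.12


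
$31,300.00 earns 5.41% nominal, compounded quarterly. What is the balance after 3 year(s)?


Formula: FV = P * (1 + r/m)^(m*t)
Period rate: r/m = 0.0541 / 4 = 0.013525
Total periods: m*t = 4 * 3 = 12
Growth factor: (1 + 0.013525)^12 = 1.174934
FV = $31,300.00 * 1.174934 = $36,775.44

$36,775.44


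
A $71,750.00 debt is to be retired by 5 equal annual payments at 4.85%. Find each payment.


Formula: PMT = PV * r / (1 - (1+r)^(-n))
Denominator: 1 - (1 + 0.0485)^(-5) = 0.210853
Numerator: $71,750.00 * 0.0485 = 3479.875
PMT = 3479.875 / 0.210853 = $16,503.78

$16,503.78


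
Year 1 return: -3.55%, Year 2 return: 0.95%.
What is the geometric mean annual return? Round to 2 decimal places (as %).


Formula: Geometric mean = ((1+r1)*(1+r2))^(1/2) - 1
Product: (1 + -0.0355) * (1 + 0.0095) = 0.9645 * 1.0095 = 0.973663
Square root: 0.973663^0.5 = 0.986744
Geometric mean = 0.986744 - 1 = -0.013256
As percentage: -1.33%

-1.33%


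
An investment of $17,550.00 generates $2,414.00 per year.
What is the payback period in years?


Formula: Payback = investment / annual cash flow
Substituting: Payback = $17,550.00 / $2,414.00
Payback = 7.2701 years

7.2701 years


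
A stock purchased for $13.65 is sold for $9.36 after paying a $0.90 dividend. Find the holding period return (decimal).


Formula: HPR = (P1 - P0 + D) / P0
Gain: $9.36 - $13.65 + $0.90 = -$3.39
HPR = -$3.39 / $13.65 = -0.2484

-0.2484


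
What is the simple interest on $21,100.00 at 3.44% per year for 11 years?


Formula: I = P * r * t
Substituting: I = $21,100.00 * 0.0344 * 11
Step: I = $21,100.00 * 0.3784
I = $7,984.24

$7,984.24


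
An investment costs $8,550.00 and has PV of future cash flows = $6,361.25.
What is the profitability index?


Formula: PI = PV(cash flows) / initial investment
Substituting: PI = $6,361.25 / $8,550.00
PI = 0.744

0.744


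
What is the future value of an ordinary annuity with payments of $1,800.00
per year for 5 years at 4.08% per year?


Formula: FV = PMT * ((1+r)^n - 1) / r
Growth factor: (1 + 0.0408)^5 = 1.22134
Numerator: 1.22134 - 1 = 0.22134
FV = $1,800.00 * 0.22134 / 0.0408 = $9,764.98

$9,764.98


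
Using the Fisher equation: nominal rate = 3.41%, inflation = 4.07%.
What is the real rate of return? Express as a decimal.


Formula: (1 + r_real) = (1 + r_nom) / (1 + inflation)
Substituting: (1 + r_real) = 1.0341 / 1.0407
(1 + r_real) = 0.993658
r_real = 0.993658 - 1 = -0.006342

-0.006342


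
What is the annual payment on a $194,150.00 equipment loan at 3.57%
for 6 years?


Formula: PMT = PV * r / (1 - (1+r)^(-n))
Denominator: 1 - (1 + 0.0357)^(-6) = 0.189793
Numerator: $194,150.00 * 0.0357 = 6931.155
PMT = 6931.155 / 0.189793 = $36,519.60

$36,519.60


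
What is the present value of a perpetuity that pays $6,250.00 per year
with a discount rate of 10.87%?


Formula: PV = C / r
Substituting: PV = $6,250.00 / 0.1087
PV = $57,497.70

$57,497.70


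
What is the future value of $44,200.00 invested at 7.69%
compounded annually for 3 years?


Formula: FV = P * (1 + r)^n
Substituting: FV = $44,200.00 * (1 + 0.0769)^3
Growth factor: (1.0769)^3 = 1.248896
FV = $44,200.00 * 1.248896 = $55,201.18

$55,201.18


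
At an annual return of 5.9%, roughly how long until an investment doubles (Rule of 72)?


Formula: Years ≈ 72 / r
Substituting: Years ≈ 72 / 5.9
Years ≈ 12.2

12.2 years


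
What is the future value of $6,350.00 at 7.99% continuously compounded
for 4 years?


Formula: FV = P * e^(r*t)
Exponent: r*t = 0.0799 * 4 = 0.3196
e^(0.3196) = 1.376577
FV = $6,350.00 * 1.376577 = $8,741.26

$8,741.26


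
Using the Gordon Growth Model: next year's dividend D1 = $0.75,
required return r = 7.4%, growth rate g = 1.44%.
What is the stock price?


Formula: P = D1 / (r - g)
Spread: r - g = 0.074 - 0.0144 = 0.0596
Substituting: P = $0.75 / 0.0596
P = $12.58

$12.58


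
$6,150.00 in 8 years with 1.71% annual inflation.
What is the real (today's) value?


Formula: Real value = nominal / (1 + inflation)^years
Price level: (1 + 0.0171)^8 = 1.145274
Real value = $6,150.00 / 1.145274 = $5,369.90

$5,369.90


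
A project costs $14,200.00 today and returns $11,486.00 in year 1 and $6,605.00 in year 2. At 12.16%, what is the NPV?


Formula: NPV = C0 + C1/(1+r) + C2/(1+r)^2
Discount C1: $11,486.00 / (1 + 0.1216) = $10,240.73
Discount C2: $6,605.00 / (1 + 0.1216)^2 = $5,250.45
NPV = -$14,200.00 + $10,240.73 + $5,250.45 = $1,291.18

$1,291.18


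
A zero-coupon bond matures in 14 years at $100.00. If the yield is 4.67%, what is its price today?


Formula: Price = FV / (1 + r)^n
Substituting: Price = $100.00 / (1 + 0.0467)^14
Discount factor: (1.0467)^14 = 1.894572
Price = $100.00 / 1.894572 = $52.78

$52.78


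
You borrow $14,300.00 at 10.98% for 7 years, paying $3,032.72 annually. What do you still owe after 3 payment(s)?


Formula: Balance = PV*(1+r)^k - PMT*((1+r)^k - 1)/r
Growth: (1 + 0.1098)^3 = 1.366892
Accumulated factor: ((1+r)^k - 1)/r = 3.341456
Balance = $14,300.00 * 1.366892 - $3,032.72 * 3.341456
Balance = $9,412.85

$9,412.85


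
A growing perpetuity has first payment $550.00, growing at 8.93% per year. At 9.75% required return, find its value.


Formula: PV = C / (r - g)
Spread: r - g = 0.0975 - 0.0893 = 0.0082
Substituting: PV = $550.00 / 0.0082
PV = $67,073.17

$67,073.17


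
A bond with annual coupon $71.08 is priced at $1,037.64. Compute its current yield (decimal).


Formula: Current yield = annual coupon / price
Substituting: CY = $71.08 / $1,037.64
CY = 0.068502

0.068502


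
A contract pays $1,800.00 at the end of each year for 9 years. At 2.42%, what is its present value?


Formula: PV = PMT * (1 - (1+r)^(-n)) / r
Discount factor: (1 + 0.0242)^(-9) = 0.806375
Bracket: 1 - 0.806375 = 0.193625
PV = $1,800.00 * 0.193625 / 0.0242 = $14,401.86

$14,401.86


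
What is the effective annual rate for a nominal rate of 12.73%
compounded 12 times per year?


Formula: EAR = (1 + r/m)^m - 1
Period rate: r/m = 0.1273 / 12 = 0.010608
Compounding: (1 + 0.010608)^12 = 1.134996
EAR = 1.134996 - 1 = 0.134996

0.134996


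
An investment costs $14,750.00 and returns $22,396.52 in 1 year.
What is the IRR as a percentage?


Formula: IRR = C1/C0 - 1
Substituting: IRR = $22,396.52 / $14,750.00 - 1
Ratio: 1.518408 - 1 = 0.518408
IRR = 51.8408%

51.8408%


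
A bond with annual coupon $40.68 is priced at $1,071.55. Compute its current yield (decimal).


Formula: Current yield = annual coupon / price
Substituting: CY = $40.68 / $1,071.55
CY = 0.037964

0.037964


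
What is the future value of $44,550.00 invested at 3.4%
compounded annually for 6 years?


Formula: FV = P * (1 + r)^n
Substituting: FV = $44,550.00 * (1 + 0.034)^6
Growth factor: (1.034)^6 = 1.222146
FV = $44,550.00 * 1.222146 = $54,446.62

$54,446.62


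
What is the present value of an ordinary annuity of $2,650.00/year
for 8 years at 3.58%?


Formula: PV = PMT * (1 - (1+r)^(-n)) / r
Discount factor: (1 + 0.0358)^(-8) = 0.754732
Bracket: 1 - 0.754732 = 0.245268
PV = $2,650.00 * 0.245268 / 0.0358 = $18,155.32

$18,155.32


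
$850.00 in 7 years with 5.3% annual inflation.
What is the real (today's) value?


Formula: Real value = nominal / (1 + inflation)^years
Price level: (1 + 0.053)^7 = 1.435485
Real value = $850.00 / 1.435485 = $592.13

$592.13


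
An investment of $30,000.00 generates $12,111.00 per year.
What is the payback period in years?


Formula: Payback = investment / annual cash flow
Substituting: Payback = $30,000.00 / $12,111.00
Payback = 2.4771 years

2.4771 years


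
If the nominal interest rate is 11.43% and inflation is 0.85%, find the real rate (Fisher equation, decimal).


Formula: (1 + r_real) = (1 + r_nom) / (1 + inflation)
Substituting: (1 + r_real) = 1.1143 / 1.0085
(1 + r_real) = 1.104908
r_real = 1.104908 - 1 = 0.104908

0.104908


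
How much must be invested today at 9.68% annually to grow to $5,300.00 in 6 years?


Formula: PV = FV / (1 + r)^n
Substituting: PV = $5,300.00 / (1 + 0.0968)^6
Discount factor: (1.0968)^6 = 1.740863
PV = $5,300.00 / 1.740863 = $3,044.47

$3,044.47


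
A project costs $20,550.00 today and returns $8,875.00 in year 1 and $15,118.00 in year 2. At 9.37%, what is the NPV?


Formula: NPV = C0 + C1/(1+r) + C2/(1+r)^2
Discount C1: $8,875.00 / (1 + 0.0937) = $8,114.66
Discount C2: $15,118.00 / (1 + 0.0937)^2 = $12,638.57
NPV = -$20,550.00 + $8,114.66 + $12,638.57 = $203.23

$203.23


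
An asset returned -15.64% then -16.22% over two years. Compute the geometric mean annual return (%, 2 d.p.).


Formula: Geometric mean = ((1+r1)*(1+r2))^(1/2) - 1
Product: (1 + -0.1564) * (1 + -0.1622) = 0.8436 * 0.8378 = 0.706768
Square root: 0.706768^0.5 = 0.840695
Geometric mean = 0.840695 - 1 = -0.159305
As percentage: -15.93%

-15.93%
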